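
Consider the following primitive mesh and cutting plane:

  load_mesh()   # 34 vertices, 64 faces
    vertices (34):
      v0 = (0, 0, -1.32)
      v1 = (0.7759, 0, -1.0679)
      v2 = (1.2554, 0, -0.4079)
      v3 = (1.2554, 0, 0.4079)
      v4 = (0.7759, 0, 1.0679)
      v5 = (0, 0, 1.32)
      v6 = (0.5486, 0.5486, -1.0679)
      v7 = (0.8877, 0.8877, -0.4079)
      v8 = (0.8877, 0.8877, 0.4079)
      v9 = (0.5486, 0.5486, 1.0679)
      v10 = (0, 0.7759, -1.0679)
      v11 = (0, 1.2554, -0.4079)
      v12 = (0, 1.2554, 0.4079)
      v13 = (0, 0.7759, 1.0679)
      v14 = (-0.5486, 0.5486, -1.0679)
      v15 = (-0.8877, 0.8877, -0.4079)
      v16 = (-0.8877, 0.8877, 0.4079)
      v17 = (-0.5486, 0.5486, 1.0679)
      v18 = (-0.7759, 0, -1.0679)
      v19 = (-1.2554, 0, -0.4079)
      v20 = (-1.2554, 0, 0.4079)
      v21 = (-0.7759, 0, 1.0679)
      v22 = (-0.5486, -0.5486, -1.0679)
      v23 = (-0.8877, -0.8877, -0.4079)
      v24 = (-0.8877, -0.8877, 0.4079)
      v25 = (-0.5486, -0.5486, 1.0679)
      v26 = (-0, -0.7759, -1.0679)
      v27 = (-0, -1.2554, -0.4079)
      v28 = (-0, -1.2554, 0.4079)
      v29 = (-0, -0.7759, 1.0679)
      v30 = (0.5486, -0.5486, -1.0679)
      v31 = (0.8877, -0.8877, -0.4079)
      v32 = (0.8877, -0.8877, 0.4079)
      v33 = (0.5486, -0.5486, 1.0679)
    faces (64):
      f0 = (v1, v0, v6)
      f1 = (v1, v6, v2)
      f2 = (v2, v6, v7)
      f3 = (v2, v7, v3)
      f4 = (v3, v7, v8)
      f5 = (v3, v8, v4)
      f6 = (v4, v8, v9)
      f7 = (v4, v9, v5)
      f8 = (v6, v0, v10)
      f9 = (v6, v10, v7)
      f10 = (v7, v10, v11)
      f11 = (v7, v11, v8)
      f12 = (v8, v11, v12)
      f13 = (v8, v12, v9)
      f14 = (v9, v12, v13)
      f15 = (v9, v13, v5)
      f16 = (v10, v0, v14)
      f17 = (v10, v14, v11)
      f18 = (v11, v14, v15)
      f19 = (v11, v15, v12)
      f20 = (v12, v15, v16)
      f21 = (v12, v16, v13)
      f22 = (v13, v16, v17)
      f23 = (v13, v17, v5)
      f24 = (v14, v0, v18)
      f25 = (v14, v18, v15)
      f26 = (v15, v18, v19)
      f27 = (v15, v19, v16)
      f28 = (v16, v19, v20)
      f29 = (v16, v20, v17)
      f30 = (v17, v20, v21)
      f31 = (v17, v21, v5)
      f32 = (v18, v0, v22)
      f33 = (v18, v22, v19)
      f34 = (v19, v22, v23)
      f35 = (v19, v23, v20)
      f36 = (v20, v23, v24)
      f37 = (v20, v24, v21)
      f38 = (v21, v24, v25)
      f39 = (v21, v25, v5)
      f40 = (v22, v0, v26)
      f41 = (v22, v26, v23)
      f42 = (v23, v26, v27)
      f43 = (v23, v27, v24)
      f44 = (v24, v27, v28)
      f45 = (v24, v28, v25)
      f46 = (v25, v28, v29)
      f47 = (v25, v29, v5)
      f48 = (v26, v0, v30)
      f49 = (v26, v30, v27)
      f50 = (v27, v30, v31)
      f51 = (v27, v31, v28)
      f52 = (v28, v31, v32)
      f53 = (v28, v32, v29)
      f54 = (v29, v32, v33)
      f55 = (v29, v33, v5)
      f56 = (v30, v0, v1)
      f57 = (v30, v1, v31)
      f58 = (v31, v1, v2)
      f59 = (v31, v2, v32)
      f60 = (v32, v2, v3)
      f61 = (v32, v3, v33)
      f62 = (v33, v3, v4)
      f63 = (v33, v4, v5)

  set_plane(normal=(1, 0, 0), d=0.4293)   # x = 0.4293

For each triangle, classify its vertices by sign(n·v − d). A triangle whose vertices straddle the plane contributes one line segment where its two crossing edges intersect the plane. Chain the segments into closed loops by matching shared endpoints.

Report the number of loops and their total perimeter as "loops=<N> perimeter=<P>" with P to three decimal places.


loops=1 perimeter=7.337

Straddling triangles (20 of 64):
  (v1,v0,v6) [+-+] → (0.4293, 0, -1.18051)–(0.4293, 0.4293, -1.12272)  len=0.4332
  (v4,v9,v5) [++-] → (0.4293, 0.4293, 1.12272)–(0.4293, 0, 1.18051)  len=0.4332
  (v6,v0,v10) [+--] → (0.4293, 0.4293, -1.12272)–(0.4293, 0.598029, -1.0679)  len=0.1774
  (v6,v10,v7) [+-+] → (0.4293, 0.598029, -1.0679)–(0.4293, 0.829968, -0.748718)  len=0.3946
  (v7,v10,v11) [+--] → (0.4293, 0.829968, -0.748718)–(0.4293, 1.07758, -0.4079)  len=0.4213
  (v7,v11,v8) [+-+] → (0.4293, 1.07758, -0.4079)–(0.4293, 1.07758, -0.0133715)  len=0.3945
  (v8,v11,v12) [+--] → (0.4293, 1.07758, -0.0133715)–(0.4293, 1.07758, 0.4079)  len=0.4213
  (v8,v12,v9) [+-+] → (0.4293, 1.07758, 0.4079)–(0.4293, 0.702303, 0.924375)  len=0.6384
  (v9,v12,v13) [+--] → (0.4293, 0.702303, 0.924375)–(0.4293, 0.598029, 1.0679)  len=0.1774
  (v9,v13,v5) [+--] → (0.4293, 0.598029, 1.0679)–(0.4293, 0.4293, 1.12272)  len=0.1774
  (v26,v0,v30) [--+] → (0.4293, -0.4293, -1.12272)–(0.4293, -0.598029, -1.0679)  len=0.1774
  (v26,v30,v27) [-+-] → (0.4293, -0.598029, -1.0679)–(0.4293, -0.702303, -0.924375)  len=0.1774
  (v27,v30,v31) [-++] → (0.4293, -0.702303, -0.924375)–(0.4293, -1.07758, -0.4079)  len=0.6384
  (v27,v31,v28) [-+-] → (0.4293, -1.07758, -0.4079)–(0.4293, -1.07758, 0.0133715)  len=0.4213
  (v28,v31,v32) [-++] → (0.4293, -1.07758, 0.0133715)–(0.4293, -1.07758, 0.4079)  len=0.3945
  (v28,v32,v29) [-+-] → (0.4293, -1.07758, 0.4079)–(0.4293, -0.829968, 0.748718)  len=0.4213
  (v29,v32,v33) [-++] → (0.4293, -0.829968, 0.748718)–(0.4293, -0.598029, 1.0679)  len=0.3946
  (v29,v33,v5) [-+-] → (0.4293, -0.598029, 1.0679)–(0.4293, -0.4293, 1.12272)  len=0.1774
  (v30,v0,v1) [+-+] → (0.4293, -0.4293, -1.12272)–(0.4293, 0, -1.18051)  len=0.4332
  (v33,v4,v5) [++-] → (0.4293, 0, 1.18051)–(0.4293, -0.4293, 1.12272)  len=0.4332

Chained into 1 loop(s):
  loop 1: 20 segments, perimeter = 7.3372
Total perimeter = 7.337


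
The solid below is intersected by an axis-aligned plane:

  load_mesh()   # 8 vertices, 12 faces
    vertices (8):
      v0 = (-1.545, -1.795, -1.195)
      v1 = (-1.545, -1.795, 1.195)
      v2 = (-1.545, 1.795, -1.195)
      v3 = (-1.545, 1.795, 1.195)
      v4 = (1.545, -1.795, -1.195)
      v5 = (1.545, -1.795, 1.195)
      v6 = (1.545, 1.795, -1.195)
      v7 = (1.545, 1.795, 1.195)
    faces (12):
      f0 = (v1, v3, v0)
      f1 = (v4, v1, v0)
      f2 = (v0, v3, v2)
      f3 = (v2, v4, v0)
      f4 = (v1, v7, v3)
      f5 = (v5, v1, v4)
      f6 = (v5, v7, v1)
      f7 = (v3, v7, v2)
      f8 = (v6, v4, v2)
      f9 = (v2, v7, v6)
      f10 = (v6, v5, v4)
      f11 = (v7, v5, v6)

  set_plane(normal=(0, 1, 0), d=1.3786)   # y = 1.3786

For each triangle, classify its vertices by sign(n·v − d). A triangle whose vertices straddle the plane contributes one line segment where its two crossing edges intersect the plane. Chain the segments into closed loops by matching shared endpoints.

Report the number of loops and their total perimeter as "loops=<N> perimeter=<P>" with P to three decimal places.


Straddling triangles (8 of 12):
  (v1,v3,v0) [-+-] → (-1.545, 1.3786, 1.195)–(-1.545, 1.3786, 0.917787)  len=0.2772
  (v0,v3,v2) [-++] → (-1.545, 1.3786, 0.917787)–(-1.545, 1.3786, -1.195)  len=2.1128
  (v2,v4,v0) [+--] → (-1.18659, 1.3786, -1.195)–(-1.545, 1.3786, -1.195)  len=0.3584
  (v1,v7,v3) [-++] → (1.18659, 1.3786, 1.195)–(-1.545, 1.3786, 1.195)  len=2.7316
  (v5,v7,v1) [-+-] → (1.545, 1.3786, 1.195)–(1.18659, 1.3786, 1.195)  len=0.3584
  (v6,v4,v2) [+-+] → (1.545, 1.3786, -1.195)–(-1.18659, 1.3786, -1.195)  len=2.7316
  (v6,v5,v4) [+--] → (1.545, 1.3786, -0.917787)–(1.545, 1.3786, -1.195)  len=0.2772
  (v7,v5,v6) [+-+] → (1.545, 1.3786, 1.195)–(1.545, 1.3786, -0.917787)  len=2.1128

Chained into 1 loop(s):
  loop 1: 8 segments, perimeter = 10.9600
Total perimeter = 10.960

loops=1 perimeter=10.960


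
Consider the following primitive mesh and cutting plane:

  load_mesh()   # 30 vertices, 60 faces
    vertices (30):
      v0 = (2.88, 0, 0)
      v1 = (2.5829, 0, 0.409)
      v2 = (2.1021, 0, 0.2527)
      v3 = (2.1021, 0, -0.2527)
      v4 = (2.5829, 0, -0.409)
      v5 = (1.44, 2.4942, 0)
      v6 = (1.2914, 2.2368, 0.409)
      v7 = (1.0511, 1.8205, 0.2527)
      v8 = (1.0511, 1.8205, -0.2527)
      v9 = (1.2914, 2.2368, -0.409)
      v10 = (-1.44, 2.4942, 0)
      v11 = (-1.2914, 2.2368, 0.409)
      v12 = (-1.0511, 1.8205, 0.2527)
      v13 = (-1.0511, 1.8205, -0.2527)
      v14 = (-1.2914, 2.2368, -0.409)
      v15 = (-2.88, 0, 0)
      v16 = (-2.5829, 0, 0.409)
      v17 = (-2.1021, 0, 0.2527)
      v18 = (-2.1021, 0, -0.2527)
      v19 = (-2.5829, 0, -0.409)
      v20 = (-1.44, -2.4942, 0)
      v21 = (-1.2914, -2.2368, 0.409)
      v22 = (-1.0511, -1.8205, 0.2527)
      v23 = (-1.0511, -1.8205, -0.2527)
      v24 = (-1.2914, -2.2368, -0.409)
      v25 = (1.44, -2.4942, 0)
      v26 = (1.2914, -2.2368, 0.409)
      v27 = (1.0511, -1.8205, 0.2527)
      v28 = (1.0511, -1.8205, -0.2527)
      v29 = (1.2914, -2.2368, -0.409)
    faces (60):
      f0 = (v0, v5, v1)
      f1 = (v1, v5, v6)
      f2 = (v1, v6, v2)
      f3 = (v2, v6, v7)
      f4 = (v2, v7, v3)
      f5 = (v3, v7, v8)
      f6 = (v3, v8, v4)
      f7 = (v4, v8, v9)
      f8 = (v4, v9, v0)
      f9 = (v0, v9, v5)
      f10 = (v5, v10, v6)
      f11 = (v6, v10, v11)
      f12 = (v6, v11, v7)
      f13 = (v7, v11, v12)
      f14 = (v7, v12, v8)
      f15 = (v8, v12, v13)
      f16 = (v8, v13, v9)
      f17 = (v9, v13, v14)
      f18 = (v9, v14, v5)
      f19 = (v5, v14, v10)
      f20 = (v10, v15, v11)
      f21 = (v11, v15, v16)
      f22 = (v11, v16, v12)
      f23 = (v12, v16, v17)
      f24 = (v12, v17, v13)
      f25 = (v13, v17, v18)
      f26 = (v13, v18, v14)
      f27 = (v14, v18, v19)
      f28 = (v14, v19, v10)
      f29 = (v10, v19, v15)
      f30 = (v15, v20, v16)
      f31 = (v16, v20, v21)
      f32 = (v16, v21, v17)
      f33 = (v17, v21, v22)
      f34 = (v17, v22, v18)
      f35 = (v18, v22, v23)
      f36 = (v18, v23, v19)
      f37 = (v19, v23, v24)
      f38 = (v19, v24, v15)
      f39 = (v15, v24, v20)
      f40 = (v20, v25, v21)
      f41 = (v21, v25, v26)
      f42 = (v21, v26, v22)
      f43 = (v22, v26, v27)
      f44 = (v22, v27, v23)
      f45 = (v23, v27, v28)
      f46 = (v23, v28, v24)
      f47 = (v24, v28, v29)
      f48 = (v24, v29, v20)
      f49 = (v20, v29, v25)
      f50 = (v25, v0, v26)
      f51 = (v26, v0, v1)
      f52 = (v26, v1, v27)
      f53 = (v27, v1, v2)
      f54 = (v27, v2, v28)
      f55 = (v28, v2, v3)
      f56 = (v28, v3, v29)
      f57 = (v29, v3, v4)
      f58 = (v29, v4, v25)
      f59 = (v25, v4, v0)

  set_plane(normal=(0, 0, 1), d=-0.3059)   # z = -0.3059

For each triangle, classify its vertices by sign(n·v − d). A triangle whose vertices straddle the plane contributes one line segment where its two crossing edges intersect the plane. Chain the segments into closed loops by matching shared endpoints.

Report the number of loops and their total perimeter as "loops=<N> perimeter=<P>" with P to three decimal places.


loops=2 perimeter=29.541

Straddling triangles (24 of 60):
  (v3,v8,v4) [++-] → (1.57248, 1.20085, -0.3059)–(2.26575, 0, -0.3059)  len=1.3866
  (v4,v8,v9) [-+-] → (1.57248, 1.20085, -0.3059)–(1.13289, 1.9622, -0.3059)  len=0.8791
  (v4,v9,v0) [--+] → (1.69185, 1.67295, -0.3059)–(2.65779, 0, -0.3059)  len=1.9318
  (v0,v9,v5) [+-+] → (1.69185, 1.67295, -0.3059)–(1.32886, 2.30168, -0.3059)  len=0.7260
  (v8,v13,v9) [++-] → (-0.253781, 1.9622, -0.3059)–(1.13289, 1.9622, -0.3059)  len=1.3867
  (v9,v13,v14) [-+-] → (-0.253781, 1.9622, -0.3059)–(-1.13289, 1.9622, -0.3059)  len=0.8791
  (v9,v14,v5) [--+] → (-0.602873, 2.30168, -0.3059)–(1.32886, 2.30168, -0.3059)  len=1.9317
  (v5,v14,v10) [+-+] → (-0.602873, 2.30168, -0.3059)–(-1.32886, 2.30168, -0.3059)  len=0.7260
  (v13,v18,v14) [++-] → (-1.82616, 0.761342, -0.3059)–(-1.13289, 1.9622, -0.3059)  len=1.3866
  (v14,v18,v19) [-+-] → (-1.82616, 0.761342, -0.3059)–(-2.26575, 0, -0.3059)  len=0.8791
  (v14,v19,v10) [--+] → (-2.2948, 0.628734, -0.3059)–(-1.32886, 2.30168, -0.3059)  len=1.9318
  (v10,v19,v15) [+-+] → (-2.2948, 0.628734, -0.3059)–(-2.65779, 0, -0.3059)  len=0.7260
  (v18,v23,v19) [++-] → (-1.57248, -1.20085, -0.3059)–(-2.26575, 0, -0.3059)  len=1.3866
  (v19,v23,v24) [-+-] → (-1.57248, -1.20085, -0.3059)–(-1.13289, -1.9622, -0.3059)  len=0.8791
  (v19,v24,v15) [--+] → (-1.69185, -1.67295, -0.3059)–(-2.65779, 0, -0.3059)  len=1.9318
  (v15,v24,v20) [+-+] → (-1.69185, -1.67295, -0.3059)–(-1.32886, -2.30168, -0.3059)  len=0.7260
  (v23,v28,v24) [++-] → (0.253781, -1.9622, -0.3059)–(-1.13289, -1.9622, -0.3059)  len=1.3867
  (v24,v28,v29) [-+-] → (0.253781, -1.9622, -0.3059)–(1.13289, -1.9622, -0.3059)  len=0.8791
  (v24,v29,v20) [--+] → (0.602873, -2.30168, -0.3059)–(-1.32886, -2.30168, -0.3059)  len=1.9317
  (v20,v29,v25) [+-+] → (0.602873, -2.30168, -0.3059)–(1.32886, -2.30168, -0.3059)  len=0.7260
  (v28,v3,v29) [++-] → (1.82616, -0.761342, -0.3059)–(1.13289, -1.9622, -0.3059)  len=1.3866
  (v29,v3,v4) [-+-] → (1.82616, -0.761342, -0.3059)–(2.26575, 0, -0.3059)  len=0.8791
  (v29,v4,v25) [--+] → (2.2948, -0.628734, -0.3059)–(1.32886, -2.30168, -0.3059)  len=1.9318
  (v25,v4,v0) [+-+] → (2.2948, -0.628734, -0.3059)–(2.65779, 0, -0.3059)  len=0.7260

Chained into 2 loop(s):
  loop 1: 12 segments, perimeter = 13.5945
  loop 2: 12 segments, perimeter = 15.9466
Total perimeter = 29.541


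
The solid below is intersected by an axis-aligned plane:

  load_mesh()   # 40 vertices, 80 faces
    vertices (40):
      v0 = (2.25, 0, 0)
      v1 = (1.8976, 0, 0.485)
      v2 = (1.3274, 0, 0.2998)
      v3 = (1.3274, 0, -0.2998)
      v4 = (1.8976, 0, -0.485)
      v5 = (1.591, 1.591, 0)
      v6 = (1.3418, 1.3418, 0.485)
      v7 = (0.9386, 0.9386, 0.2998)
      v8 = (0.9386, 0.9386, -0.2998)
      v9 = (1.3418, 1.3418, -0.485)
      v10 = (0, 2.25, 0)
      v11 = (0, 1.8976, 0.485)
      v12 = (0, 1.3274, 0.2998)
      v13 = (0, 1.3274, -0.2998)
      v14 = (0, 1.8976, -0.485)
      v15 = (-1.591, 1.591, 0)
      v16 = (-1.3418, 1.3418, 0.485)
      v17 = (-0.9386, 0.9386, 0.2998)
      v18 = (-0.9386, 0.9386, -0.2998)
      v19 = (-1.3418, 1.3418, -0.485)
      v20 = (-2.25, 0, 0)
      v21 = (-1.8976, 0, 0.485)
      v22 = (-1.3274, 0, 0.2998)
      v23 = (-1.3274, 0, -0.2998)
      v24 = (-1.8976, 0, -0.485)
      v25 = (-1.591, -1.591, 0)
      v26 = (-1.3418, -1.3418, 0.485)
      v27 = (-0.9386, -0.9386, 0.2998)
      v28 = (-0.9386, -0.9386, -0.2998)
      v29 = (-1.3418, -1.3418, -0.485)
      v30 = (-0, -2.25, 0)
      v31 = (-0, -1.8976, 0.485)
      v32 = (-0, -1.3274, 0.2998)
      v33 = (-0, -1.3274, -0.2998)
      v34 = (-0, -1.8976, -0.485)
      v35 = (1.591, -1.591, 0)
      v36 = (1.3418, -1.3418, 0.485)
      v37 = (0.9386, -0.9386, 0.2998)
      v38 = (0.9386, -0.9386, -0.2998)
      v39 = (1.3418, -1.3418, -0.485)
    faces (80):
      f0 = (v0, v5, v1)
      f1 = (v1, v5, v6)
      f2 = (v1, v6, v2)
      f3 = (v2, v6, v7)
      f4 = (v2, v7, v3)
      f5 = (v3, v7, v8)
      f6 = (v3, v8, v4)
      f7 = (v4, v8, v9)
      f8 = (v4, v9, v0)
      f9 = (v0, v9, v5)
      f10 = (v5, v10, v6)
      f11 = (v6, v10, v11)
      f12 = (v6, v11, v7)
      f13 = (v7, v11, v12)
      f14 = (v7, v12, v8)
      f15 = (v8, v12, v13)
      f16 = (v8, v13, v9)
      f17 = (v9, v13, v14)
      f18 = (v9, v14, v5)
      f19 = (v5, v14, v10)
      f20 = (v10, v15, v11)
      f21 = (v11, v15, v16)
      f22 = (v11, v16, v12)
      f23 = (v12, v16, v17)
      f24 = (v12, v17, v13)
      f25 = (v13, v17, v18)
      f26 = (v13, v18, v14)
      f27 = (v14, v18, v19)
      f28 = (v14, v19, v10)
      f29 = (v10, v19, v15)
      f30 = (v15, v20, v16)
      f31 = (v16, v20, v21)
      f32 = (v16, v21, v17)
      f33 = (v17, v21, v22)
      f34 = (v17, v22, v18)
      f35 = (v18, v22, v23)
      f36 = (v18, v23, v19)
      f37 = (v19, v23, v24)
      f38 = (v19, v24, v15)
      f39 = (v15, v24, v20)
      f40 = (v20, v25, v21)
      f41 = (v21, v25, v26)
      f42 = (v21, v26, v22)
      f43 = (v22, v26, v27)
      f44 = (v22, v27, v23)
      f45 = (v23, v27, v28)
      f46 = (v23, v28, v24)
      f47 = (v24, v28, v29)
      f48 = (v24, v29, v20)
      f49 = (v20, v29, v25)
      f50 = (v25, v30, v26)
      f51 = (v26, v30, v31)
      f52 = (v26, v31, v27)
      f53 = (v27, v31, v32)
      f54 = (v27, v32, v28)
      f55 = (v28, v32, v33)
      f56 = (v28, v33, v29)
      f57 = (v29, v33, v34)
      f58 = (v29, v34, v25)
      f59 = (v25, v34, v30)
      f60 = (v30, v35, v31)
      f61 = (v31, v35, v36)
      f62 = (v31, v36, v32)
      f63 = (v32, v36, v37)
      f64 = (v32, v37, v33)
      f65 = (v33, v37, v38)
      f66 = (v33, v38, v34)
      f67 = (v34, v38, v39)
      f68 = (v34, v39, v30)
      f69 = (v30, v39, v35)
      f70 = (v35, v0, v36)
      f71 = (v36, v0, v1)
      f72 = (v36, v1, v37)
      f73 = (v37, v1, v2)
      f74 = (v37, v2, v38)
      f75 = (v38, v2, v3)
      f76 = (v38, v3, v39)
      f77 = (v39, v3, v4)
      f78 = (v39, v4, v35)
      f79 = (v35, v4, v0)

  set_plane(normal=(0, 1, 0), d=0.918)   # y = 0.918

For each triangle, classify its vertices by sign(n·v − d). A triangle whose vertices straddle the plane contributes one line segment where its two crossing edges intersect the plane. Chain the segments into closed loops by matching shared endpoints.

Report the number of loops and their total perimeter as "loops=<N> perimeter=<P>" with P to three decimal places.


Straddling triangles (20 of 80):
  (v0,v5,v1) [-+-] → (1.86976, 0.918, 0)–(1.72069, 0.918, 0.205157)  len=0.2536
  (v1,v5,v6) [-++] → (1.72069, 0.918, 0.205157)–(1.51735, 0.918, 0.485)  len=0.3459
  (v1,v6,v2) [-+-] → (1.51735, 0.918, 0.485)–(1.33725, 0.918, 0.426506)  len=0.1894
  (v2,v6,v7) [-++] → (1.33725, 0.918, 0.426506)–(0.947133, 0.918, 0.2998)  len=0.4102
  (v2,v7,v3) [-+-] → (0.947133, 0.918, 0.2998)–(0.947133, 0.918, 0.28664)  len=0.0132
  (v3,v7,v8) [-++] → (0.947133, 0.918, 0.28664)–(0.947133, 0.918, -0.2998)  len=0.5864
  (v3,v8,v4) [-+-] → (0.947133, 0.918, -0.2998)–(0.959648, 0.918, -0.303865)  len=0.0132
  (v4,v8,v9) [-++] → (0.959648, 0.918, -0.303865)–(1.51735, 0.918, -0.485)  len=0.5864
  (v4,v9,v0) [-+-] → (1.51735, 0.918, -0.485)–(1.62865, 0.918, -0.331815)  len=0.1894
  (v0,v9,v5) [-++] → (1.62865, 0.918, -0.331815)–(1.86976, 0.918, 0)  len=0.4102
  (v15,v20,v16) [+-+] → (-1.86976, 0.918, 0)–(-1.62865, 0.918, 0.331815)  len=0.4102
  (v16,v20,v21) [+--] → (-1.62865, 0.918, 0.331815)–(-1.51735, 0.918, 0.485)  len=0.1894
  (v16,v21,v17) [+-+] → (-1.51735, 0.918, 0.485)–(-0.959648, 0.918, 0.303865)  len=0.5864
  (v17,v21,v22) [+--] → (-0.959648, 0.918, 0.303865)–(-0.947133, 0.918, 0.2998)  len=0.0132
  (v17,v22,v18) [+-+] → (-0.947133, 0.918, 0.2998)–(-0.947133, 0.918, -0.28664)  len=0.5864
  (v18,v22,v23) [+--] → (-0.947133, 0.918, -0.28664)–(-0.947133, 0.918, -0.2998)  len=0.0132
  (v18,v23,v19) [+-+] → (-0.947133, 0.918, -0.2998)–(-1.33725, 0.918, -0.426506)  len=0.4102
  (v19,v23,v24) [+--] → (-1.33725, 0.918, -0.426506)–(-1.51735, 0.918, -0.485)  len=0.1894
  (v19,v24,v15) [+-+] → (-1.51735, 0.918, -0.485)–(-1.72069, 0.918, -0.205157)  len=0.3459
  (v15,v24,v20) [+--] → (-1.72069, 0.918, -0.205157)–(-1.86976, 0.918, 0)  len=0.2536

Chained into 2 loop(s):
  loop 1: 10 segments, perimeter = 2.9977
  loop 2: 10 segments, perimeter = 2.9977
Total perimeter = 5.995

loops=2 perimeter=5.995


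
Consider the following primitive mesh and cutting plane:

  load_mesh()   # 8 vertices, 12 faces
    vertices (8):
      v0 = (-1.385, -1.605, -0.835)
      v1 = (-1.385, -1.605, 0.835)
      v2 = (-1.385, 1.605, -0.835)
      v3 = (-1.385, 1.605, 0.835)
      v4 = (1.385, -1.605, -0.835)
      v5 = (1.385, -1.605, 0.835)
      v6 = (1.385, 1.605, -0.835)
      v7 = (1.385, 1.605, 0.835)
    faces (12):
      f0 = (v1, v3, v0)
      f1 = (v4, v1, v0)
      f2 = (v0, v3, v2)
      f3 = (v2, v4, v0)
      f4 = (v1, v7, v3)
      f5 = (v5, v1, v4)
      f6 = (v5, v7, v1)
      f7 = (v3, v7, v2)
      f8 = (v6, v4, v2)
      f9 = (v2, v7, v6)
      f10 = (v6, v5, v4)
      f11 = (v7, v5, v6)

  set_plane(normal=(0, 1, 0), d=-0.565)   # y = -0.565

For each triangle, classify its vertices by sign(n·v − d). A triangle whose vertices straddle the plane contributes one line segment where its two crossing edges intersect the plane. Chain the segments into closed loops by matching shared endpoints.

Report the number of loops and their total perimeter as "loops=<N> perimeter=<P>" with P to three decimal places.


loops=1 perimeter=8.880

Straddling triangles (8 of 12):
  (v1,v3,v0) [-+-] → (-1.385, -0.565, 0.835)–(-1.385, -0.565, -0.293941)  len=1.1289
  (v0,v3,v2) [-++] → (-1.385, -0.565, -0.293941)–(-1.385, -0.565, -0.835)  len=0.5411
  (v2,v4,v0) [+--] → (0.487555, -0.565, -0.835)–(-1.385, -0.565, -0.835)  len=1.8726
  (v1,v7,v3) [-++] → (-0.487555, -0.565, 0.835)–(-1.385, -0.565, 0.835)  len=0.8974
  (v5,v7,v1) [-+-] → (1.385, -0.565, 0.835)–(-0.487555, -0.565, 0.835)  len=1.8726
  (v6,v4,v2) [+-+] → (1.385, -0.565, -0.835)–(0.487555, -0.565, -0.835)  len=0.8974
  (v6,v5,v4) [+--] → (1.385, -0.565, 0.293941)–(1.385, -0.565, -0.835)  len=1.1289
  (v7,v5,v6) [+-+] → (1.385, -0.565, 0.835)–(1.385, -0.565, 0.293941)  len=0.5411

Chained into 1 loop(s):
  loop 1: 8 segments, perimeter = 8.8800
Total perimeter = 8.880


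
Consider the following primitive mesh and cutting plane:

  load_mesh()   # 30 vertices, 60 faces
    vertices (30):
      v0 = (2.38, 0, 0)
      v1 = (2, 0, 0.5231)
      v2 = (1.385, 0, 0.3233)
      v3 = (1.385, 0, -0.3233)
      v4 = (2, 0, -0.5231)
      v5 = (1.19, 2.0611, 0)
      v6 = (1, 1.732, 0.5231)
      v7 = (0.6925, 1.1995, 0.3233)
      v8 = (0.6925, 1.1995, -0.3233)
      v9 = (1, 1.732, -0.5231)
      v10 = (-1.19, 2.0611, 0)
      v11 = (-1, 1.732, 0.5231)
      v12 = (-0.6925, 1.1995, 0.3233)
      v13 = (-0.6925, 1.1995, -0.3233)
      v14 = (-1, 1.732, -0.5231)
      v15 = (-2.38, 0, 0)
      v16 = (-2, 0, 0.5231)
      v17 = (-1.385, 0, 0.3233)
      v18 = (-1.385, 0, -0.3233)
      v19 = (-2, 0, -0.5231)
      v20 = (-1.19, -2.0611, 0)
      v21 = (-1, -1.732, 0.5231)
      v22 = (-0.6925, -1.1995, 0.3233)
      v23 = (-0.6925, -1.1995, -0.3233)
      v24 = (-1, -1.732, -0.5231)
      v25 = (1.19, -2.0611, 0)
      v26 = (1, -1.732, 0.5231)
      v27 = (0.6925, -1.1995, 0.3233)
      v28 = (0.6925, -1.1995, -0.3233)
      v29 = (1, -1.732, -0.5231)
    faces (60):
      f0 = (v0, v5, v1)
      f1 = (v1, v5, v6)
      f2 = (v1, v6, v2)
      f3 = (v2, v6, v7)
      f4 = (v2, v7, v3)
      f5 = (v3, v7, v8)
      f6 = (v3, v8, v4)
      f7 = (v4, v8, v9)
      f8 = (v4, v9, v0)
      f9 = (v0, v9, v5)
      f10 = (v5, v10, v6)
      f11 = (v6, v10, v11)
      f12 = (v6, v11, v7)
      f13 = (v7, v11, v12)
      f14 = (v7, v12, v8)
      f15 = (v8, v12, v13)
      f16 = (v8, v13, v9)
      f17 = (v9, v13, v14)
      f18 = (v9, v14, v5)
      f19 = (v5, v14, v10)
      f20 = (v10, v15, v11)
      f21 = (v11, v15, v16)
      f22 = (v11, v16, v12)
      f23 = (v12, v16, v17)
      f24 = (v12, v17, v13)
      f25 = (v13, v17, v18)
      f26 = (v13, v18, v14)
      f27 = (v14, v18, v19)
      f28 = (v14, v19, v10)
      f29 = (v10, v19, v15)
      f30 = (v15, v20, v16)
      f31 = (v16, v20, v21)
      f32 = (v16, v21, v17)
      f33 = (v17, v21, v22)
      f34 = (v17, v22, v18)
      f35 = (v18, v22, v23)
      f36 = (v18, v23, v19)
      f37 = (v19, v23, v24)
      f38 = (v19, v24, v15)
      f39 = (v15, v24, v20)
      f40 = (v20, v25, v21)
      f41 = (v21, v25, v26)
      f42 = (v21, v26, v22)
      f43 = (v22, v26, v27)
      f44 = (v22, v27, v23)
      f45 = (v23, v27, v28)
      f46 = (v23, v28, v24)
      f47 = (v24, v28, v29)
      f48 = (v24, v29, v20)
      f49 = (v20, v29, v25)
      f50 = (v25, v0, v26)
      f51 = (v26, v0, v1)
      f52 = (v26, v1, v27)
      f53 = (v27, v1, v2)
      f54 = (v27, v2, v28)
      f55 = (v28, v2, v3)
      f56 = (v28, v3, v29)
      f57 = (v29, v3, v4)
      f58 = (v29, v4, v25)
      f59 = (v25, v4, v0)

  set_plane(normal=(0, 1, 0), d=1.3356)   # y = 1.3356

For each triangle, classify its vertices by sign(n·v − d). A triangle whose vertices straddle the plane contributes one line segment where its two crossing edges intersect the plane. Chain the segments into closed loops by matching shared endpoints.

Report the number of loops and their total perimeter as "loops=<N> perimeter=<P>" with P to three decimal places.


loops=1 perimeter=7.596

Straddling triangles (18 of 60):
  (v0,v5,v1) [-+-] → (1.60888, 1.3356, 0)–(1.47512, 1.3356, 0.184129)  len=0.2276
  (v1,v5,v6) [-++] → (1.47512, 1.3356, 0.184129)–(1.22887, 1.3356, 0.5231)  len=0.4190
  (v1,v6,v2) [-+-] → (1.22887, 1.3356, 0.5231)–(1.08811, 1.3356, 0.477372)  len=0.1480
  (v2,v6,v7) [-+-] → (1.08811, 1.3356, 0.477372)–(0.771093, 1.3356, 0.374366)  len=0.3333
  (v4,v8,v9) [--+] → (0.771093, 1.3356, -0.374366)–(1.22887, 1.3356, -0.5231)  len=0.4813
  (v4,v9,v0) [-+-] → (1.22887, 1.3356, -0.5231)–(1.31584, 1.3356, -0.403379)  len=0.1480
  (v0,v9,v5) [-++] → (1.31584, 1.3356, -0.403379)–(1.60888, 1.3356, 0)  len=0.4986
  (v6,v11,v7) [++-] → (0.259919, 1.3356, 0.374366)–(0.771093, 1.3356, 0.374366)  len=0.5112
  (v7,v11,v12) [-+-] → (0.259919, 1.3356, 0.374366)–(-0.771093, 1.3356, 0.374366)  len=1.0310
  (v8,v13,v9) [--+] → (-0.259919, 1.3356, -0.374366)–(0.771093, 1.3356, -0.374366)  len=1.0310
  (v9,v13,v14) [+-+] → (-0.259919, 1.3356, -0.374366)–(-0.771093, 1.3356, -0.374366)  len=0.5112
  (v10,v15,v11) [+-+] → (-1.60888, 1.3356, 0)–(-1.31584, 1.3356, 0.403379)  len=0.4986
  (v11,v15,v16) [+--] → (-1.31584, 1.3356, 0.403379)–(-1.22887, 1.3356, 0.5231)  len=0.1480
  (v11,v16,v12) [+--] → (-1.22887, 1.3356, 0.5231)–(-0.771093, 1.3356, 0.374366)  len=0.4813
  (v13,v18,v14) [--+] → (-1.08811, 1.3356, -0.477372)–(-0.771093, 1.3356, -0.374366)  len=0.3333
  (v14,v18,v19) [+--] → (-1.08811, 1.3356, -0.477372)–(-1.22887, 1.3356, -0.5231)  len=0.1480
  (v14,v19,v10) [+-+] → (-1.22887, 1.3356, -0.5231)–(-1.47512, 1.3356, -0.184129)  len=0.4190
  (v10,v19,v15) [+--] → (-1.47512, 1.3356, -0.184129)–(-1.60888, 1.3356, 0)  len=0.2276

Chained into 1 loop(s):
  loop 1: 18 segments, perimeter = 7.5959
Total perimeter = 7.596


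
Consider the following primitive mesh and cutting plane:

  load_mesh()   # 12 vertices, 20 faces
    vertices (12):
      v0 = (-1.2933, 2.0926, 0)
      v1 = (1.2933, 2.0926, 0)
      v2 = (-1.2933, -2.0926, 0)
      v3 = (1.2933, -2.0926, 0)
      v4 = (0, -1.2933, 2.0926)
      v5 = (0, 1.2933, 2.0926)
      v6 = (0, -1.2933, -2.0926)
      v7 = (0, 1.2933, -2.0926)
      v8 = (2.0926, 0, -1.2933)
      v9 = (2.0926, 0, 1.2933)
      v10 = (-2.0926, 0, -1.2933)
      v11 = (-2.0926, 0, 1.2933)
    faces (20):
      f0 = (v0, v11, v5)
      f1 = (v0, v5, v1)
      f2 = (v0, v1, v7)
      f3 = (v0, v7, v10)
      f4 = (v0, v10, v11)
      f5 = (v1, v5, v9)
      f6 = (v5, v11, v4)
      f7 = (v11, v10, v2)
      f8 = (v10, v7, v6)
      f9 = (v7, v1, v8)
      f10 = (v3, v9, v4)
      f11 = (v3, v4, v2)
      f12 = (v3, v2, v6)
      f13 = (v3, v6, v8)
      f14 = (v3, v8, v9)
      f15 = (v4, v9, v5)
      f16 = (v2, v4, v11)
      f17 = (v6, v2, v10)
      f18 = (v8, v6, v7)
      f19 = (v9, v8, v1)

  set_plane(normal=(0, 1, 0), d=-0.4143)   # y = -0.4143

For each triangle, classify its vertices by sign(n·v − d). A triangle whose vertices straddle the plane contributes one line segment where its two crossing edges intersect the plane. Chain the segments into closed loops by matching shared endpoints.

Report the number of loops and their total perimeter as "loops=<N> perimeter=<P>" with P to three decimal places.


Straddling triangles (10 of 20):
  (v5,v11,v4) [++-] → (-1.42225, -0.4143, 1.54935)–(0, -0.4143, 2.0926)  len=1.5225
  (v11,v10,v2) [++-] → (-1.93435, -0.4143, -1.03725)–(-1.93435, -0.4143, 1.03725)  len=2.0745
  (v10,v7,v6) [++-] → (0, -0.4143, -2.0926)–(-1.42225, -0.4143, -1.54935)  len=1.5225
  (v3,v9,v4) [-+-] → (1.93435, -0.4143, 1.03725)–(1.42225, -0.4143, 1.54935)  len=0.7242
  (v3,v6,v8) [--+] → (1.42225, -0.4143, -1.54935)–(1.93435, -0.4143, -1.03725)  len=0.7242
  (v3,v8,v9) [-++] → (1.93435, -0.4143, -1.03725)–(1.93435, -0.4143, 1.03725)  len=2.0745
  (v4,v9,v5) [-++] → (1.42225, -0.4143, 1.54935)–(0, -0.4143, 2.0926)  len=1.5225
  (v2,v4,v11) [--+] → (-1.42225, -0.4143, 1.54935)–(-1.93435, -0.4143, 1.03725)  len=0.7242
  (v6,v2,v10) [--+] → (-1.93435, -0.4143, -1.03725)–(-1.42225, -0.4143, -1.54935)  len=0.7242
  (v8,v6,v7) [+-+] → (1.42225, -0.4143, -1.54935)–(0, -0.4143, -2.0926)  len=1.5225

Chained into 1 loop(s):
  loop 1: 10 segments, perimeter = 13.1358
Total perimeter = 13.136

loops=1 perimeter=13.136


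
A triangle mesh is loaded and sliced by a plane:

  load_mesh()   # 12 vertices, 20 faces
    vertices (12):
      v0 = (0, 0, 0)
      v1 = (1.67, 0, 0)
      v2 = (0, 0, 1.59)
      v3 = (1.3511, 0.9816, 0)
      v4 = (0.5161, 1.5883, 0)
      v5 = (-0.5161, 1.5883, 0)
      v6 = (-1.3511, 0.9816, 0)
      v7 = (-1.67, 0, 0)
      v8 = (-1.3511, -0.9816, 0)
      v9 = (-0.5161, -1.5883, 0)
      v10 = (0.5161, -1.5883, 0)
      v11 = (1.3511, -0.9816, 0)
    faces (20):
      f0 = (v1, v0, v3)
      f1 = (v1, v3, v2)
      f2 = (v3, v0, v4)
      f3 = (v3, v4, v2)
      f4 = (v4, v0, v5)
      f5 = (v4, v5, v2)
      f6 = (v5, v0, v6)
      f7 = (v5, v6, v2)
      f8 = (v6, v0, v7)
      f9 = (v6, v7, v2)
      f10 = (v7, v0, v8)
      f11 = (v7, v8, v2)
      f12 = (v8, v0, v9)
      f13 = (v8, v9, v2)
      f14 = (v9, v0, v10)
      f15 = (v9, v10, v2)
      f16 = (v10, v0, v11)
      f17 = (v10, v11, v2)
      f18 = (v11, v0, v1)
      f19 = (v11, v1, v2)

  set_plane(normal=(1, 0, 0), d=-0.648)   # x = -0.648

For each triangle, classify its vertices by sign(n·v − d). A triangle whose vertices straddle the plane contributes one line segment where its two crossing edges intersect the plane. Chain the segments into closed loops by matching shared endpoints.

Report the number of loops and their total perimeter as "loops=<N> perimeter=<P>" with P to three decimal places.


Straddling triangles (8 of 20):
  (v5,v0,v6) [++-] → (-0.648, 0.470784, 0)–(-0.648, 1.49246, 0)  len=1.0217
  (v5,v6,v2) [+-+] → (-0.648, 1.49246, 0)–(-0.648, 0.470784, 0.827421)  len=1.3147
  (v6,v0,v7) [-+-] → (-0.648, 0.470784, 0)–(-0.648, 0, 0)  len=0.4708
  (v6,v7,v2) [--+] → (-0.648, 0, 0.973042)–(-0.648, 0.470784, 0.827421)  len=0.4928
  (v7,v0,v8) [-+-] → (-0.648, 0, 0)–(-0.648, -0.470784, 0)  len=0.4708
  (v7,v8,v2) [--+] → (-0.648, -0.470784, 0.827421)–(-0.648, 0, 0.973042)  len=0.4928
  (v8,v0,v9) [-++] → (-0.648, -0.470784, 0)–(-0.648, -1.49246, 0)  len=1.0217
  (v8,v9,v2) [-++] → (-0.648, -1.49246, 0)–(-0.648, -0.470784, 0.827421)  len=1.3147

Chained into 1 loop(s):
  loop 1: 8 segments, perimeter = 6.5999
Total perimeter = 6.600

loops=1 perimeter=6.600


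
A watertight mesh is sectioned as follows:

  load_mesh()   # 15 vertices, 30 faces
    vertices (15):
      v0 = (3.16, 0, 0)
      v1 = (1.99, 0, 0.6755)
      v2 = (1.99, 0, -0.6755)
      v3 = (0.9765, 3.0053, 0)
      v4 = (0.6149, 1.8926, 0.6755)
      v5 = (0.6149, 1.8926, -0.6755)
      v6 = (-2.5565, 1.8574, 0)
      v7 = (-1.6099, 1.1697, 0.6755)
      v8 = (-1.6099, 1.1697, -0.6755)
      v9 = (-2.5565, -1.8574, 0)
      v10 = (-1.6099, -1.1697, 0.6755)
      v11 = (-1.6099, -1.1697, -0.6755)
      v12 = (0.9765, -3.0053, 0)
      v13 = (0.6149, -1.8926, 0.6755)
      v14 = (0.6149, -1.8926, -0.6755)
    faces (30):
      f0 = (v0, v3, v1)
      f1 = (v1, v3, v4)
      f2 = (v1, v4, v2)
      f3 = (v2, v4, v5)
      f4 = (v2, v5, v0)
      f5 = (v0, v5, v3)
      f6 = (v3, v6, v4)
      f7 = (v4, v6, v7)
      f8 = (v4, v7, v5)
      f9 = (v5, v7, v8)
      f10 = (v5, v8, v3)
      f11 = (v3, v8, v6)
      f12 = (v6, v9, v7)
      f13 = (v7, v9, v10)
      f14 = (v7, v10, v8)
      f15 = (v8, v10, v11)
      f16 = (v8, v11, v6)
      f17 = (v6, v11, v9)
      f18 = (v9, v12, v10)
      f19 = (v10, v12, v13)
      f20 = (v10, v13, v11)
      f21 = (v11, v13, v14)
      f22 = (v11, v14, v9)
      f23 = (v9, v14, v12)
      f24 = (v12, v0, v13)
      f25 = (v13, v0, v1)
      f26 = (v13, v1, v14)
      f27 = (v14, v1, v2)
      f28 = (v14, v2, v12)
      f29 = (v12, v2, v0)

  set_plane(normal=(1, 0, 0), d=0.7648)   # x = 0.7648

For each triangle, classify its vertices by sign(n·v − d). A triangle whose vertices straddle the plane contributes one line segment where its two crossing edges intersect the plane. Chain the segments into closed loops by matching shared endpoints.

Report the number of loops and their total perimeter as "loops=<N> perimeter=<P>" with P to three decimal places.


loops=2 perimeter=8.414

Straddling triangles (16 of 30):
  (v1,v3,v4) [++-] → (0.7648, 2.35387, 0.395474)–(0.7648, 1.68629, 0.6755)  len=0.7239
  (v1,v4,v2) [+-+] → (0.7648, 1.68629, 0.6755)–(0.7648, 1.68629, 0.528227)  len=0.1473
  (v2,v4,v5) [+--] → (0.7648, 1.68629, 0.528227)–(0.7648, 1.68629, -0.6755)  len=1.2037
  (v2,v5,v0) [+-+] → (0.7648, 1.68629, -0.6755)–(0.7648, 1.78113, -0.635715)  len=0.1029
  (v0,v5,v3) [+-+] → (0.7648, 1.78113, -0.635715)–(0.7648, 2.35387, -0.395474)  len=0.6211
  (v3,v6,v4) [+--] → (0.7648, 2.93652, 0)–(0.7648, 2.35387, 0.395474)  len=0.7042
  (v5,v8,v3) [--+] → (0.7648, 2.85505, -0.0552905)–(0.7648, 2.35387, -0.395474)  len=0.6057
  (v3,v8,v6) [+--] → (0.7648, 2.85505, -0.0552905)–(0.7648, 2.93652, 0)  len=0.0985
  (v9,v12,v10) [-+-] → (0.7648, -2.93652, 0)–(0.7648, -2.85505, 0.0552905)  len=0.0985
  (v10,v12,v13) [-+-] → (0.7648, -2.85505, 0.0552905)–(0.7648, -2.35387, 0.395474)  len=0.6057
  (v9,v14,v12) [--+] → (0.7648, -2.35387, -0.395474)–(0.7648, -2.93652, 0)  len=0.7042
  (v12,v0,v13) [++-] → (0.7648, -1.78113, 0.635715)–(0.7648, -2.35387, 0.395474)  len=0.6211
  (v13,v0,v1) [-++] → (0.7648, -1.78113, 0.635715)–(0.7648, -1.68629, 0.6755)  len=0.1029
  (v13,v1,v14) [-+-] → (0.7648, -1.68629, 0.6755)–(0.7648, -1.68629, -0.528227)  len=1.2037
  (v14,v1,v2) [-++] → (0.7648, -1.68629, -0.528227)–(0.7648, -1.68629, -0.6755)  len=0.1473
  (v14,v2,v12) [-++] → (0.7648, -1.68629, -0.6755)–(0.7648, -2.35387, -0.395474)  len=0.7239

Chained into 2 loop(s):
  loop 1: 8 segments, perimeter = 4.2072
  loop 2: 8 segments, perimeter = 4.2072
Total perimeter = 8.414


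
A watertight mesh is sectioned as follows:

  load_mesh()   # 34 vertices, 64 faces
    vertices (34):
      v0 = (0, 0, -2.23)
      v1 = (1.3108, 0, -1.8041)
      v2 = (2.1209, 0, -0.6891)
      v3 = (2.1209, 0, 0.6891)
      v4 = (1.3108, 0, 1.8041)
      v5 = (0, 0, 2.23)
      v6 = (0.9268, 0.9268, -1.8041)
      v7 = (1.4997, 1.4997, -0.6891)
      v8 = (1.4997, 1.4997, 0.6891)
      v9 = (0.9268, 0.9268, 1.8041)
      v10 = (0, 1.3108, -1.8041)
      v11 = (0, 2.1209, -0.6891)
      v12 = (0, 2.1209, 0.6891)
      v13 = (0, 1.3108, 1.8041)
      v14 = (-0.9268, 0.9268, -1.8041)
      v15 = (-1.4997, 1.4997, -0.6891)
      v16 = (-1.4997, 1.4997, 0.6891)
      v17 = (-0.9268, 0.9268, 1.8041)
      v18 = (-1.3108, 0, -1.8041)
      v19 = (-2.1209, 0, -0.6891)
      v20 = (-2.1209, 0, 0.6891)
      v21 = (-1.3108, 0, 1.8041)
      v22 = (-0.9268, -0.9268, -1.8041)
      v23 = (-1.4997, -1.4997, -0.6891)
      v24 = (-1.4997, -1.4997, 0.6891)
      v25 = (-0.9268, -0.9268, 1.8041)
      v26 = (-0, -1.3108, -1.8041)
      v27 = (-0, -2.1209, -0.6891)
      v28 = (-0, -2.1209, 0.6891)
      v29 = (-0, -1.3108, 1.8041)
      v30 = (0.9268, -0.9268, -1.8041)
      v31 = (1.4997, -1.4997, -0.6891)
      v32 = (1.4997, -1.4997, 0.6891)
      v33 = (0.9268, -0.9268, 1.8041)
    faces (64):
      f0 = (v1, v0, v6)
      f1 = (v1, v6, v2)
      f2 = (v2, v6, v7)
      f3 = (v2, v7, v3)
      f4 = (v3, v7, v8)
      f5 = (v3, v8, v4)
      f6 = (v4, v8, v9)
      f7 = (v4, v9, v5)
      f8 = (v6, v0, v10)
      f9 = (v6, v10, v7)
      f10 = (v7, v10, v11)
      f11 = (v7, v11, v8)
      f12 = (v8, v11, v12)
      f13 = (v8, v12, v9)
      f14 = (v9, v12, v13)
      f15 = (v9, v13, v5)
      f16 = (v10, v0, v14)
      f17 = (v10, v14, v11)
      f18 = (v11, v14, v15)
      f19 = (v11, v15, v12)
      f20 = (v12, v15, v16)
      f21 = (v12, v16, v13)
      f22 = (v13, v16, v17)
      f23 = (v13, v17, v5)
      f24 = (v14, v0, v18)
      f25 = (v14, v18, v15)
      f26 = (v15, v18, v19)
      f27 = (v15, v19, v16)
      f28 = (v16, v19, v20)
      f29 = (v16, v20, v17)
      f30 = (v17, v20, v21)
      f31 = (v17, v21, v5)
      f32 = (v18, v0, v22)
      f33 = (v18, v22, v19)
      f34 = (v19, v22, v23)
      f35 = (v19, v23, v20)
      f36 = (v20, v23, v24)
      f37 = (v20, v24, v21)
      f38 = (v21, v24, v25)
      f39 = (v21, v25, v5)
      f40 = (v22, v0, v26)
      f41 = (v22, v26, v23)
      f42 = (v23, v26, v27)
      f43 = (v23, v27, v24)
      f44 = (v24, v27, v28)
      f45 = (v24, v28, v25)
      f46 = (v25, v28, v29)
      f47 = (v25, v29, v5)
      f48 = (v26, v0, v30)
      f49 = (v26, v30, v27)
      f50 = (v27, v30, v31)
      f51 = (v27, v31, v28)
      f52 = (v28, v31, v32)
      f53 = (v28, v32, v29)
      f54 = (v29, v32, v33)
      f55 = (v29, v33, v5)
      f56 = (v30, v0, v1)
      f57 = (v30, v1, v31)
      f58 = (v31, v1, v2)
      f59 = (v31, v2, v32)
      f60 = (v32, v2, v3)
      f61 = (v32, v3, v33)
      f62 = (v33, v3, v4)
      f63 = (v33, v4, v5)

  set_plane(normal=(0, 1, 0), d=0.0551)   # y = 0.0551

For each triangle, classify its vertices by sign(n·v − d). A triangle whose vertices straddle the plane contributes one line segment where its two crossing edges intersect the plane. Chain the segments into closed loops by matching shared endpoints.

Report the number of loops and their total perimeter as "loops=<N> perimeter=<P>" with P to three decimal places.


loops=1 perimeter=13.677

Straddling triangles (20 of 64):
  (v1,v0,v6) [--+] → (0.0551, 0.0551, -2.20468)–(1.28797, 0.0551, -1.8041)  len=1.2963
  (v1,v6,v2) [-+-] → (1.28797, 0.0551, -1.8041)–(2.04991, 0.0551, -0.755389)  len=1.2963
  (v2,v6,v7) [-++] → (2.04991, 0.0551, -0.755389)–(2.09808, 0.0551, -0.6891)  len=0.0819
  (v2,v7,v3) [-+-] → (2.09808, 0.0551, -0.6891)–(2.09808, 0.0551, 0.638464)  len=1.3276
  (v3,v7,v8) [-++] → (2.09808, 0.0551, 0.638464)–(2.09808, 0.0551, 0.6891)  len=0.0506
  (v3,v8,v4) [-+-] → (2.09808, 0.0551, 0.6891)–(1.31774, 0.0551, 1.76313)  len=1.3276
  (v4,v8,v9) [-++] → (1.31774, 0.0551, 1.76313)–(1.28797, 0.0551, 1.8041)  len=0.0506
  (v4,v9,v5) [-+-] → (1.28797, 0.0551, 1.8041)–(0.0551, 0.0551, 2.20468)  len=1.2963
  (v6,v0,v10) [+-+] → (0.0551, 0.0551, -2.20468)–(0, 0.0551, -2.2121)  len=0.0556
  (v9,v13,v5) [++-] → (0, 0.0551, 2.2121)–(0.0551, 0.0551, 2.20468)  len=0.0556
  (v10,v0,v14) [+-+] → (0, 0.0551, -2.2121)–(-0.0551, 0.0551, -2.20468)  len=0.0556
  (v13,v17,v5) [++-] → (-0.0551, 0.0551, 2.20468)–(0, 0.0551, 2.2121)  len=0.0556
  (v14,v0,v18) [+--] → (-0.0551, 0.0551, -2.20468)–(-1.28797, 0.0551, -1.8041)  len=1.2963
  (v14,v18,v15) [+-+] → (-1.28797, 0.0551, -1.8041)–(-1.31774, 0.0551, -1.76313)  len=0.0506
  (v15,v18,v19) [+--] → (-1.31774, 0.0551, -1.76313)–(-2.09808, 0.0551, -0.6891)  len=1.3276
  (v15,v19,v16) [+-+] → (-2.09808, 0.0551, -0.6891)–(-2.09808, 0.0551, -0.638464)  len=0.0506
  (v16,v19,v20) [+--] → (-2.09808, 0.0551, -0.638464)–(-2.09808, 0.0551, 0.6891)  len=1.3276
  (v16,v20,v17) [+-+] → (-2.09808, 0.0551, 0.6891)–(-2.04991, 0.0551, 0.755389)  len=0.0819
  (v17,v20,v21) [+--] → (-2.04991, 0.0551, 0.755389)–(-1.28797, 0.0551, 1.8041)  len=1.2963
  (v17,v21,v5) [+--] → (-1.28797, 0.0551, 1.8041)–(-0.0551, 0.0551, 2.20468)  len=1.2963

Chained into 1 loop(s):
  loop 1: 20 segments, perimeter = 13.6769
Total perimeter = 13.677


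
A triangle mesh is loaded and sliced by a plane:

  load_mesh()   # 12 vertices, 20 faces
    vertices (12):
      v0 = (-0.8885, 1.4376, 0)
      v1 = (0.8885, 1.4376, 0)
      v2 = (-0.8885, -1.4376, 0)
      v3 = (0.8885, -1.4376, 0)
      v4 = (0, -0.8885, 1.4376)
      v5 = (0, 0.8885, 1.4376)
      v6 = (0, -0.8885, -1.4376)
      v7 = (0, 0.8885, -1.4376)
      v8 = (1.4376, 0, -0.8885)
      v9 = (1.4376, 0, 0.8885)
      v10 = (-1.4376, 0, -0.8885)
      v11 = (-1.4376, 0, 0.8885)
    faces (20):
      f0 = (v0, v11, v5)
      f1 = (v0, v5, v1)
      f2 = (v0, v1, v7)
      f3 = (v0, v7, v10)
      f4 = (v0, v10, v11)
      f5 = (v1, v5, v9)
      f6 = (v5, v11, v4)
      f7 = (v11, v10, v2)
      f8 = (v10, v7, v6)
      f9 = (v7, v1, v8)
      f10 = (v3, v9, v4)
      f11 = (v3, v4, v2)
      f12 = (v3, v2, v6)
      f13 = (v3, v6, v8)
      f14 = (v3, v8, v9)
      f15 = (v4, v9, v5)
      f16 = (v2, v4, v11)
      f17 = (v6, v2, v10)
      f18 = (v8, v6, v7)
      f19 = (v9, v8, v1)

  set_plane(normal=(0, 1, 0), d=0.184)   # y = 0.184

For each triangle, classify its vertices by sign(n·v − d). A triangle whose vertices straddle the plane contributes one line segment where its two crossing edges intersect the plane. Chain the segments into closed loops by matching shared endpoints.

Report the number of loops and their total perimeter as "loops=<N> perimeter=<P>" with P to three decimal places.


loops=1 perimeter=9.267

Straddling triangles (10 of 20):
  (v0,v11,v5) [+-+] → (-1.36732, 0.184, 0.77478)–(-1.13989, 0.184, 1.00221)  len=0.3216
  (v0,v7,v10) [++-] → (-1.13989, 0.184, -1.00221)–(-1.36732, 0.184, -0.77478)  len=0.3216
  (v0,v10,v11) [+--] → (-1.36732, 0.184, -0.77478)–(-1.36732, 0.184, 0.77478)  len=1.5496
  (v1,v5,v9) [++-] → (1.13989, 0.184, 1.00221)–(1.36732, 0.184, 0.77478)  len=0.3216
  (v5,v11,v4) [+--] → (-1.13989, 0.184, 1.00221)–(0, 0.184, 1.4376)  len=1.2202
  (v10,v7,v6) [-+-] → (-1.13989, 0.184, -1.00221)–(0, 0.184, -1.4376)  len=1.2202
  (v7,v1,v8) [++-] → (1.36732, 0.184, -0.77478)–(1.13989, 0.184, -1.00221)  len=0.3216
  (v4,v9,v5) [--+] → (1.13989, 0.184, 1.00221)–(0, 0.184, 1.4376)  len=1.2202
  (v8,v6,v7) [--+] → (0, 0.184, -1.4376)–(1.13989, 0.184, -1.00221)  len=1.2202
  (v9,v8,v1) [--+] → (1.36732, 0.184, -0.77478)–(1.36732, 0.184, 0.77478)  len=1.5496

Chained into 1 loop(s):
  loop 1: 10 segments, perimeter = 9.2665
Total perimeter = 9.267
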